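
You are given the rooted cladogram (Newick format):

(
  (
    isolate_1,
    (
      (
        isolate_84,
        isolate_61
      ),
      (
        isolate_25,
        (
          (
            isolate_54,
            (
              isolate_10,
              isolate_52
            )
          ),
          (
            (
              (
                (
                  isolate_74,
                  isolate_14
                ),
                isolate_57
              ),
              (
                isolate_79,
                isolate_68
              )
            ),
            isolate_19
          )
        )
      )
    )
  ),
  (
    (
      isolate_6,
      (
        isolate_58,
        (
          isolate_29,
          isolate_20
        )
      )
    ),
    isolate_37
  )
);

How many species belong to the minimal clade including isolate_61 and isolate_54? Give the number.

The MRCA of isolate_61 and isolate_54 is the node subtending ((isolate_84,isolate_61),(isolate_25,((isolate_54,(isolate_10,isolate_52)),((((isolate_74,isolate_14),isolate_57),(isolate_79,isolate_68)),isolate_19)))).
That clade contains 12 terminal taxa: isolate_10, isolate_14, isolate_19, isolate_25, isolate_52, isolate_54, isolate_57, isolate_61, isolate_68, isolate_74, isolate_79, isolate_84.

12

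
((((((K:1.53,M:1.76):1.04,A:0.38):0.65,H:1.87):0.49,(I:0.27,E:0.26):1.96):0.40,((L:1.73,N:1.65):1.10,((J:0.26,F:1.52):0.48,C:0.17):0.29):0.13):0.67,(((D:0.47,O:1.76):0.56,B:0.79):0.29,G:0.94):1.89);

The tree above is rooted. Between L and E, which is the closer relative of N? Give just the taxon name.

L

The MRCA of N and L subtends (L,N) (2 taxa).
The MRCA of N and E subtends (((((K,M),A),H),(I,E)),((L,N),((J,F),C))) (11 taxa).
The first is nested inside the second, so N shares a more recent common ancestor with L.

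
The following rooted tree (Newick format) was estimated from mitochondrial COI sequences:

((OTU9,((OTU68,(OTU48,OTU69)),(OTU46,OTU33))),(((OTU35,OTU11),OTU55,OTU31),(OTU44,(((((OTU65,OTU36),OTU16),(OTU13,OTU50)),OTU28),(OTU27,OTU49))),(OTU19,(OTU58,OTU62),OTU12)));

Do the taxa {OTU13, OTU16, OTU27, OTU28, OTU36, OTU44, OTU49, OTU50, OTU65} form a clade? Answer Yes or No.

Yes

The most recent common ancestor of these taxa subtends (OTU44,(((((OTU65,OTU36),OTU16),(OTU13,OTU50)),OTU28),(OTU27,OTU49))).
That clade has exactly 9 tips — every listed taxon and nothing else — so the group is monophyletic.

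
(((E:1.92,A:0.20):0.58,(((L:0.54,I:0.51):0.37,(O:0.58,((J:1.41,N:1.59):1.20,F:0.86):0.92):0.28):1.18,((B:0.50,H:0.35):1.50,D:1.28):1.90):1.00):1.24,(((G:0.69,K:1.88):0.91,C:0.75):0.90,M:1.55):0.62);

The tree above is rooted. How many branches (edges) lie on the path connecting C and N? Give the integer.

10

The MRCA of C and N is the root of the tree.
From C up to that node: 3 branches. From N up to the same node: 7 branches. Total: 3 + 7 = 10.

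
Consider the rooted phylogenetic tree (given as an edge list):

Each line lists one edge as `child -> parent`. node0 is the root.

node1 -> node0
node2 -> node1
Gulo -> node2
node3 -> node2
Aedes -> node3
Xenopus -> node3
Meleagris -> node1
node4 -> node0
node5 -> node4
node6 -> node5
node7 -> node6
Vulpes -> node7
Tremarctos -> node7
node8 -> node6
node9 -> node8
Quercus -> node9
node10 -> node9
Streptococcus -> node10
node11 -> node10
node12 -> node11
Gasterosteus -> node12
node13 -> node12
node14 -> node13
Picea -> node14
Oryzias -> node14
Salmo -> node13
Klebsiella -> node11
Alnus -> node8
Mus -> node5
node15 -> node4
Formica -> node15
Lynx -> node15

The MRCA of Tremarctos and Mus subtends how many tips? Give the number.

11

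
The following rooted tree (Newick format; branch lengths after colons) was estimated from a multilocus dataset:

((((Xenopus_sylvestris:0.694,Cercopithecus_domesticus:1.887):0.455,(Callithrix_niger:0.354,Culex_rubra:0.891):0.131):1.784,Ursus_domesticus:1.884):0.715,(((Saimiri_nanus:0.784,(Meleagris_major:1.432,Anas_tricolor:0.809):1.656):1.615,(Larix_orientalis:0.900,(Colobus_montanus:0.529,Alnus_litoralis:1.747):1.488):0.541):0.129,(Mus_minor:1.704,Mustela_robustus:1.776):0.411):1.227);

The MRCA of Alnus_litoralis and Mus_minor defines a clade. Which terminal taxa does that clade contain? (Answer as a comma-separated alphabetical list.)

Alnus_litoralis, Anas_tricolor, Colobus_montanus, Larix_orientalis, Meleagris_major, Mus_minor, Mustela_robustus, Saimiri_nanus

Tracing Alnus_litoralis: it sits inside (Colobus_montanus,Alnus_litoralis).
Tracing Mus_minor: it sits inside (Mus_minor,Mustela_robustus).
The smallest clade enclosing both is (((Saimiri_nanus,(Meleagris_major,Anas_tricolor)),(Larix_orientalis,(Colobus_montanus,Alnus_litoralis))),(Mus_minor,Mustela_robustus)); the answer is its 8 terminal taxa in alphabetical order.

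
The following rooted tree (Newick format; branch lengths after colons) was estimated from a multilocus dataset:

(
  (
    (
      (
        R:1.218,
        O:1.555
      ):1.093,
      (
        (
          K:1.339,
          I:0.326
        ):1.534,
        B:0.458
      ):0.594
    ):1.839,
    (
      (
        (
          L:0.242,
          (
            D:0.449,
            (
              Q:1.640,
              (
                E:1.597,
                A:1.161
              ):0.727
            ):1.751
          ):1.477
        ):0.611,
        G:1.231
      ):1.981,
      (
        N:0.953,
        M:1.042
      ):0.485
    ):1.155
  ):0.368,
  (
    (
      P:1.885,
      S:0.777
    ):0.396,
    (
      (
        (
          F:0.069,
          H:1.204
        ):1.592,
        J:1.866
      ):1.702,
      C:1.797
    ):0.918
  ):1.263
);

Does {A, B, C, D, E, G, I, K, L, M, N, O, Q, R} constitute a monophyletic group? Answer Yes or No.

No

The MRCA of the listed taxa is the root, so the smallest clade containing them is the whole tree.
That clade also contains F, H, J, P, S, which are not in the proposed group, so the group is not monophyletic.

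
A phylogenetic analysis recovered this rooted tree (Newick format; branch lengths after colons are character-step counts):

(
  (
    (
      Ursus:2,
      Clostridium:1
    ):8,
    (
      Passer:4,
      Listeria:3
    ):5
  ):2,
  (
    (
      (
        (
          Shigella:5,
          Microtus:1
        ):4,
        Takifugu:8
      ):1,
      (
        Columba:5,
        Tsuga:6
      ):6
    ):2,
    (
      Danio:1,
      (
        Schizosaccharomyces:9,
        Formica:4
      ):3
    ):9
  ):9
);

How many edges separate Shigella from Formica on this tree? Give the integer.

The MRCA of Shigella and Formica is the node subtending ((((Shigella,Microtus),Takifugu),(Columba,Tsuga)),(Danio,(Schizosaccharomyces,Formica))).
From Shigella up to that node: 4 branches. From Formica up to the same node: 3 branches. Total: 4 + 3 = 7.

7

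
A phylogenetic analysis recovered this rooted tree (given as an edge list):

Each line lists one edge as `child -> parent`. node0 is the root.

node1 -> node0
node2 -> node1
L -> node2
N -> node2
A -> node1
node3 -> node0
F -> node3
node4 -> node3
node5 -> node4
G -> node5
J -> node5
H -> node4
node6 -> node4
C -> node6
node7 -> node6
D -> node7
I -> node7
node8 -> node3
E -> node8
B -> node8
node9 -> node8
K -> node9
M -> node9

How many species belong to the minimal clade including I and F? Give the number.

11

The MRCA of I and F is the node subtending (F,((G,J),H,(C,(D,I))),(E,B,(K,M))).
That clade contains 11 terminal taxa: B, C, D, E, F, G, H, I, J, K, M.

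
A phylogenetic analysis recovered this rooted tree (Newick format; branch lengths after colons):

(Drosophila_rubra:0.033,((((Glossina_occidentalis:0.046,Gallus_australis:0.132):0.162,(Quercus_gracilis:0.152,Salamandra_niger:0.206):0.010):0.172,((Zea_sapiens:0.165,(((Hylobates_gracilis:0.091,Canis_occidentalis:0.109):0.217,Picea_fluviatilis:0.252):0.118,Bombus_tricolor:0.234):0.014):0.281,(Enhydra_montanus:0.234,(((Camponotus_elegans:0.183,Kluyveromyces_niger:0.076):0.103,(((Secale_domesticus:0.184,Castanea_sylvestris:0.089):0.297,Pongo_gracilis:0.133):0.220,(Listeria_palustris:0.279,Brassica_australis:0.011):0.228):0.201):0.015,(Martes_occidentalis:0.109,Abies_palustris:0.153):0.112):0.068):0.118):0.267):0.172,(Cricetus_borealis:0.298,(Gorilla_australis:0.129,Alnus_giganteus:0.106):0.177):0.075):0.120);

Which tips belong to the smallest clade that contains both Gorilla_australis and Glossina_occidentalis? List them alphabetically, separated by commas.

Tracing Gorilla_australis: it sits inside (Gorilla_australis,Alnus_giganteus).
Tracing Glossina_occidentalis: it sits inside (Glossina_occidentalis,Gallus_australis).
The smallest clade enclosing both is ((((Glossina_occidentalis,Gallus_australis),(Quercus_gracilis,Salamandra_niger)),((Zea_sapiens,(((Hylobates_gracilis,Canis_occidentalis),Picea_fluviatilis),Bombus_tricolor)),(Enhydra_montanus,(((Camponotus_elegans,Kluyveromyces_niger),(((Secale_domesticus,Castanea_sylvestris),Pongo_gracilis),(Listeria_palustris,Brassica_australis))),(Martes_occidentalis,Abies_palustris))))),(Cricetus_borealis,(Gorilla_australis,Alnus_giganteus))); the answer is its 22 terminal taxa in alphabetical order.

Abies_palustris, Alnus_giganteus, Bombus_tricolor, Brassica_australis, Camponotus_elegans, Canis_occidentalis, Castanea_sylvestris, Cricetus_borealis, Enhydra_montanus, Gallus_australis, Glossina_occidentalis, Gorilla_australis, Hylobates_gracilis, Kluyveromyces_niger, Listeria_palustris, Martes_occidentalis, Picea_fluviatilis, Pongo_gracilis, Quercus_gracilis, Salamandra_niger, Secale_domesticus, Zea_sapiens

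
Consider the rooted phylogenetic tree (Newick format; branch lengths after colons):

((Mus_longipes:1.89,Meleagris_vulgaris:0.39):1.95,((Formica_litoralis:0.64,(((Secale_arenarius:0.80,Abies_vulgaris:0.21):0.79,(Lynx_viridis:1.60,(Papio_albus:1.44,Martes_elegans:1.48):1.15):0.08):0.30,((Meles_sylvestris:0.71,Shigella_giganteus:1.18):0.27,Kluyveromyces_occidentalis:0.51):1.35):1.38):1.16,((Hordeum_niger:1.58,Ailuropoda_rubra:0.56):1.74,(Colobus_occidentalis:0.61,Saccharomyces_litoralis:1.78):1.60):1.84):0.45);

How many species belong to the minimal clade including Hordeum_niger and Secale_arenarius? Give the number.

13

The MRCA of Hordeum_niger and Secale_arenarius is the node subtending ((Formica_litoralis,(((Secale_arenarius,Abies_vulgaris),(Lynx_viridis,(Papio_albus,Martes_elegans))),((Meles_sylvestris,Shigella_giganteus),Kluyveromyces_occidentalis))),((Hordeum_niger,Ailuropoda_rubra),(Colobus_occidentalis,Saccharomyces_litoralis))).
That clade contains 13 terminal taxa: Abies_vulgaris, Ailuropoda_rubra, Colobus_occidentalis, Formica_litoralis, Hordeum_niger, Kluyveromyces_occidentalis, Lynx_viridis, Martes_elegans, Meles_sylvestris, Papio_albus, Saccharomyces_litoralis, Secale_arenarius, Shigella_giganteus.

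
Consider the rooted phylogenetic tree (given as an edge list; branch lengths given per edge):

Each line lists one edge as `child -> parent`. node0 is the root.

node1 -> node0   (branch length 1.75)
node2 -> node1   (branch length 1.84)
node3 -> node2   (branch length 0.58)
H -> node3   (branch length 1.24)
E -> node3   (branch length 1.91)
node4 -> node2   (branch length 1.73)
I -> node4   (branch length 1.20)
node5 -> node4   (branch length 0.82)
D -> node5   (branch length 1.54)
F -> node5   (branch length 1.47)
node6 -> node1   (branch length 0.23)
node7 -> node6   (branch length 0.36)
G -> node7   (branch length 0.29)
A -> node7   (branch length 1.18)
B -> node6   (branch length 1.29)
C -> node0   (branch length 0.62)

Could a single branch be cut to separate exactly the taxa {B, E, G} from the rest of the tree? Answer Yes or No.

No

The MRCA of the listed taxa subtends (((H,E),(I,(D,F))),((G,A),B)).
That clade also contains A, D, F, H, I, which are not in the proposed group, so the group is not monophyletic.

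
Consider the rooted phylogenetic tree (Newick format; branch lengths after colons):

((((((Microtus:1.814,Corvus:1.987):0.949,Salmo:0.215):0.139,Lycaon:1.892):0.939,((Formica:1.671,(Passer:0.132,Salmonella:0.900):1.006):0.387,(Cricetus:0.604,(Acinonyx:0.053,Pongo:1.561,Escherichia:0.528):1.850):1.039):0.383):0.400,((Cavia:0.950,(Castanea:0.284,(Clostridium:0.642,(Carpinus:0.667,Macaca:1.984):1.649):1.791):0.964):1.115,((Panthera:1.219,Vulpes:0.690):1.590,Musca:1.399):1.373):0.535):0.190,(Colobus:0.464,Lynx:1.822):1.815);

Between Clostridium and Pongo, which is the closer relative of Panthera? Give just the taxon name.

The MRCA of Panthera and Clostridium subtends ((Cavia,(Castanea,(Clostridium,(Carpinus,Macaca)))),((Panthera,Vulpes),Musca)) (8 taxa).
The MRCA of Panthera and Pongo subtends (((((Microtus,Corvus),Salmo),Lycaon),((Formica,(Passer,Salmonella)),(Cricetus,(Acinonyx,Pongo,Escherichia)))),((Cavia,(Castanea,(Clostridium,(Carpinus,Macaca)))),((Panthera,Vulpes),Musca))) (19 taxa).
The first is nested inside the second, so Panthera shares a more recent common ancestor with Clostridium.

Clostridium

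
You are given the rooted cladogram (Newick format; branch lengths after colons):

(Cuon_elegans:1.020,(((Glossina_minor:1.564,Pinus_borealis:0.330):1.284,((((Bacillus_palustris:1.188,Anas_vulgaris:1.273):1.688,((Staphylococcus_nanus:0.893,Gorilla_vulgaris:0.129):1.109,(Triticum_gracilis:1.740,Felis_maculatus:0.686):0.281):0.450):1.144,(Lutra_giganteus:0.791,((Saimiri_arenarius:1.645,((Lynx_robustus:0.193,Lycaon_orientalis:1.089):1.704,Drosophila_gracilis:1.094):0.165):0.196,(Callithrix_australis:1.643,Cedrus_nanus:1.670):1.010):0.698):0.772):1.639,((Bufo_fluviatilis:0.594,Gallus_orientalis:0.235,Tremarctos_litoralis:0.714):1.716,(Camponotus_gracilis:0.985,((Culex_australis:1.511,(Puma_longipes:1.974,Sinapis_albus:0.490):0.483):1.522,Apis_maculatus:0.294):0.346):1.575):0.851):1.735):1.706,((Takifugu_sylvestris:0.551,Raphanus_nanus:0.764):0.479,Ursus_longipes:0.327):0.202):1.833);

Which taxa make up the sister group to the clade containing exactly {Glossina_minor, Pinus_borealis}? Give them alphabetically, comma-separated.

Anas_vulgaris, Apis_maculatus, Bacillus_palustris, Bufo_fluviatilis, Callithrix_australis, Camponotus_gracilis, Cedrus_nanus, Culex_australis, Drosophila_gracilis, Felis_maculatus, Gallus_orientalis, Gorilla_vulgaris, Lutra_giganteus, Lycaon_orientalis, Lynx_robustus, Puma_longipes, Saimiri_arenarius, Sinapis_albus, Staphylococcus_nanus, Tremarctos_litoralis, Triticum_gracilis

The clade containing exactly {Glossina_minor, Pinus_borealis} attaches to the tree at the node subtending ((Glossina_minor,Pinus_borealis),((((Bacillus_palustris,Anas_vulgaris),((Staphylococcus_nanus,Gorilla_vulgaris),(Triticum_gracilis,Felis_maculatus))),(Lutra_giganteus,((Saimiri_arenarius,((Lynx_robustus,Lycaon_orientalis),Drosophila_gracilis)),(Callithrix_australis,Cedrus_nanus)))),((Bufo_fluviatilis,Gallus_orientalis,Tremarctos_litoralis),(Camponotus_gracilis,((Culex_australis,(Puma_longipes,Sinapis_albus)),Apis_maculatus))))).
The other lineage descending from that same node — the sister group — is ((((Bacillus_palustris,Anas_vulgaris),((Staphylococcus_nanus,Gorilla_vulgaris),(Triticum_gracilis,Felis_maculatus))),(Lutra_giganteus,((Saimiri_arenarius,((Lynx_robustus,Lycaon_orientalis),Drosophila_gracilis)),(Callithrix_australis,Cedrus_nanus)))),((Bufo_fluviatilis,Gallus_orientalis,Tremarctos_litoralis),(Camponotus_gracilis,((Culex_australis,(Puma_longipes,Sinapis_albus)),Apis_maculatus)))); its 21 tips in alphabetical order are the answer.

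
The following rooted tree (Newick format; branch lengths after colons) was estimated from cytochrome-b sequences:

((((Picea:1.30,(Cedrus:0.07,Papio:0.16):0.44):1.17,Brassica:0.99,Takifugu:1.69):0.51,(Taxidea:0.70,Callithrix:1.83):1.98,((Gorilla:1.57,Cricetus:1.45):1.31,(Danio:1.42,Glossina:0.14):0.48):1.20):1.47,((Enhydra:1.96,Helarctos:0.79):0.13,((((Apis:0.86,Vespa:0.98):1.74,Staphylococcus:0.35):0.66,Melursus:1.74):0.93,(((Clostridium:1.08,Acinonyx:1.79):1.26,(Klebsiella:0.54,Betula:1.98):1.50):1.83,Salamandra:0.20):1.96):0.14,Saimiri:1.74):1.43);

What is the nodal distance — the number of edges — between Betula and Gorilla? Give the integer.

The MRCA of Betula and Gorilla is the root of the tree.
From Betula up to that node: 6 branches. From Gorilla up to the same node: 4 branches. Total: 6 + 4 = 10.

10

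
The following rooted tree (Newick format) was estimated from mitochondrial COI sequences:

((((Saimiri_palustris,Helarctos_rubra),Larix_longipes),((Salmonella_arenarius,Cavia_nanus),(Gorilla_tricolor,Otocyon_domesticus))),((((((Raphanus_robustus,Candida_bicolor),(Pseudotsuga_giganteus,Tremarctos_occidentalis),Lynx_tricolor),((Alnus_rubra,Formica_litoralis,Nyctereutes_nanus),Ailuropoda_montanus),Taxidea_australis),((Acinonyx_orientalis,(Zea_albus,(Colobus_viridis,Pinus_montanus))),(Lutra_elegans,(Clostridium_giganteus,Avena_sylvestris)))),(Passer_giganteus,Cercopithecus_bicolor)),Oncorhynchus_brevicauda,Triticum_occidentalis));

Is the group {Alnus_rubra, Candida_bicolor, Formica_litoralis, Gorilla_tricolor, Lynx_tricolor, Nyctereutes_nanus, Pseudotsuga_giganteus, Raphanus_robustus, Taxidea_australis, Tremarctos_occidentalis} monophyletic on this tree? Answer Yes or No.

No

The MRCA of the listed taxa is the root, so the smallest clade containing them is the whole tree.
That clade also contains Acinonyx_orientalis, Ailuropoda_montanus, Avena_sylvestris, Cavia_nanus, Cercopithecus_bicolor, Clostridium_giganteus, Colobus_viridis, Helarctos_rubra, Larix_longipes, Lutra_elegans, Oncorhynchus_brevicauda, Otocyon_domesticus, Passer_giganteus, Pinus_montanus, Saimiri_palustris, Salmonella_arenarius, Triticum_occidentalis, Zea_albus, which are not in the proposed group, so the group is not monophyletic.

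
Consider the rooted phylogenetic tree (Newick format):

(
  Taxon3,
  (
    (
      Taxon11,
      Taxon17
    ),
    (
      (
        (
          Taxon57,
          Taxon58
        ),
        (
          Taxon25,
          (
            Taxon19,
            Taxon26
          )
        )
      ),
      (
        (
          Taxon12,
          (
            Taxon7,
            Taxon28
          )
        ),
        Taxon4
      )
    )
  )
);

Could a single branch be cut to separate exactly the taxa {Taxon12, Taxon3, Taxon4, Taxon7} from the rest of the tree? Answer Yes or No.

The MRCA of the listed taxa is the root, so the smallest clade containing them is the whole tree.
That clade also contains Taxon11, Taxon17, Taxon19, Taxon25, Taxon26, Taxon28, Taxon57, Taxon58, which are not in the proposed group, so the group is not monophyletic.

No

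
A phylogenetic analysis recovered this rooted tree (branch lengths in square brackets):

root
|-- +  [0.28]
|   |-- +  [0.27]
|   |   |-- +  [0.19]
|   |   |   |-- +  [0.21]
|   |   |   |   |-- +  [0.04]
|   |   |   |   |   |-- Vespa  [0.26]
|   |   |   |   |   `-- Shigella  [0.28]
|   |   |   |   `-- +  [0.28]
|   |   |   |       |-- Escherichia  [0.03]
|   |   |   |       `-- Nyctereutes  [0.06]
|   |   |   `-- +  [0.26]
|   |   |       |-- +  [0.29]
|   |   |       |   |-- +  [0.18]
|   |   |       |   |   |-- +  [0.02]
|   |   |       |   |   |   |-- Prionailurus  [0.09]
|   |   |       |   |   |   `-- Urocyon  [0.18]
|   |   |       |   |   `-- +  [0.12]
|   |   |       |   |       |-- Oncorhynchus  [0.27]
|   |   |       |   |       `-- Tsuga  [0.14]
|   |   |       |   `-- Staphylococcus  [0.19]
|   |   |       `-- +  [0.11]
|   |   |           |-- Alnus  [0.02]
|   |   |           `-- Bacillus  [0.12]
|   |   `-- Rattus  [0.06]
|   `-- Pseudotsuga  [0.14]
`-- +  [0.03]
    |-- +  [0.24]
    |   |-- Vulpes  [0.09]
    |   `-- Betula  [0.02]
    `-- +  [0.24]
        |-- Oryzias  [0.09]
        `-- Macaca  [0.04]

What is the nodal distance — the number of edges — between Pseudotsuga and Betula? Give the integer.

The MRCA of Pseudotsuga and Betula is the root of the tree.
From Pseudotsuga up to that node: 2 branches. From Betula up to the same node: 3 branches. Total: 2 + 3 = 5.

5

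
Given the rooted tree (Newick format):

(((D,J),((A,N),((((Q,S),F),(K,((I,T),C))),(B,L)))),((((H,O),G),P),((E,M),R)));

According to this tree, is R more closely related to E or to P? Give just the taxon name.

The MRCA of R and E subtends ((E,M),R) (3 taxa).
The MRCA of R and P subtends ((((H,O),G),P),((E,M),R)) (7 taxa).
The first is nested inside the second, so R shares a more recent common ancestor with E.

E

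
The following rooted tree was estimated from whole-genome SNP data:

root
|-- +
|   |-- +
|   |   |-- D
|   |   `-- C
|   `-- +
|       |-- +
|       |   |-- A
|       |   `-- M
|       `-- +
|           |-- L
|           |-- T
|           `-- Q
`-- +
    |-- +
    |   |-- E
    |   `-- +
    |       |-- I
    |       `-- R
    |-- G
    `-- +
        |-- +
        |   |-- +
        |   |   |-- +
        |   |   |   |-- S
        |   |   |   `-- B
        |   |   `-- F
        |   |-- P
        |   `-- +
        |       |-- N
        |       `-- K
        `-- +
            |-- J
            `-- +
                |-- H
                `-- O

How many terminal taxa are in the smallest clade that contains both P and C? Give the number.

20

The MRCA of P and C is the root, so the clade is the entire tree.
That clade contains 20 terminal taxa: A, B, C, D, E, F, G, H, I, J, K, L, M, N, O, P, Q, R, S, T.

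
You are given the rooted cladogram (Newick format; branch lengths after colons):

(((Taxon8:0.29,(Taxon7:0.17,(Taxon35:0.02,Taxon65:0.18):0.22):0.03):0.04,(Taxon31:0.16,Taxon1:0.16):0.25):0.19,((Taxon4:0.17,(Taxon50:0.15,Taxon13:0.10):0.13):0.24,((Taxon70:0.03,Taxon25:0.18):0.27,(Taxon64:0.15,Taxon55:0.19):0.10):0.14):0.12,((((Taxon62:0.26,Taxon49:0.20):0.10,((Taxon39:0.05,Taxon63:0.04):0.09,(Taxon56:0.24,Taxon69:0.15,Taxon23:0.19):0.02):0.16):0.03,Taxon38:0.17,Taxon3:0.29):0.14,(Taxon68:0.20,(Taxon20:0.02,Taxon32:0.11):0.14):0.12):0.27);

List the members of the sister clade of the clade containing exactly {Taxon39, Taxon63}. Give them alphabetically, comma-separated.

The clade containing exactly {Taxon39, Taxon63} attaches to the tree at the node subtending ((Taxon39,Taxon63),(Taxon56,Taxon69,Taxon23)).
The other lineage descending from that same node — the sister group — is (Taxon56,Taxon69,Taxon23); its 3 tips in alphabetical order are the answer.

Taxon23, Taxon56, Taxon69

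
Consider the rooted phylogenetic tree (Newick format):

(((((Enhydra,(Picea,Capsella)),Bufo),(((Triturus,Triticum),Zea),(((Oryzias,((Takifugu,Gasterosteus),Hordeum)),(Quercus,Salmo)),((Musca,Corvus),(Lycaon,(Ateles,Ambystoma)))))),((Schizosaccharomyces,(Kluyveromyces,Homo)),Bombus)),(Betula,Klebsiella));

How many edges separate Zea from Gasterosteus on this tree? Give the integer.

The MRCA of Zea and Gasterosteus is the node subtending (((Triturus,Triticum),Zea),(((Oryzias,((Takifugu,Gasterosteus),Hordeum)),(Quercus,Salmo)),((Musca,Corvus),(Lycaon,(Ateles,Ambystoma))))).
From Zea up to that node: 2 branches. From Gasterosteus up to the same node: 6 branches. Total: 2 + 6 = 8.

8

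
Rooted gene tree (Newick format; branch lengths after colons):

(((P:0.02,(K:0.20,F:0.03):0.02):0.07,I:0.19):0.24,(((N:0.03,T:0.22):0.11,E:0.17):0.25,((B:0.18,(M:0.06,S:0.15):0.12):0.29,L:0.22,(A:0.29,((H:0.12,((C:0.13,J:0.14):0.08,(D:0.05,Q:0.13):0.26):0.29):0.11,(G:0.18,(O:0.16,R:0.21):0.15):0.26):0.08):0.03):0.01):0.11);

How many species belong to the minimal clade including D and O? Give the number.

8

The MRCA of D and O is the node subtending ((H,((C,J),(D,Q))),(G,(O,R))).
That clade contains 8 terminal taxa: C, D, G, H, J, O, Q, R.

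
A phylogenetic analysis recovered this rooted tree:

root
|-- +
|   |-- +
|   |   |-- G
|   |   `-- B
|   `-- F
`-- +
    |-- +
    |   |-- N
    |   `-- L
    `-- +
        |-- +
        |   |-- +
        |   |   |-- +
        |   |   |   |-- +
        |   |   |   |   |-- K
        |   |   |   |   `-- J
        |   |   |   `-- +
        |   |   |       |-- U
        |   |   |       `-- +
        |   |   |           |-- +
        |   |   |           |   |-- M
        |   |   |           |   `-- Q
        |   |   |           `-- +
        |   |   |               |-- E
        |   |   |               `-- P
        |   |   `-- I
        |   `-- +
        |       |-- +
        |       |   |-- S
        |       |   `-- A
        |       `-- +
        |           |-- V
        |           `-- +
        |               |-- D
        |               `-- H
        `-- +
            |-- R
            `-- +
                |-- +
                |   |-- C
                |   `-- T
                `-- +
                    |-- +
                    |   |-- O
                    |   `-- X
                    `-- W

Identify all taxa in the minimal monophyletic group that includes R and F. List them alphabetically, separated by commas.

Tracing R: it sits inside (R,((C,T),((O,X),W))).
Tracing F: it sits inside ((G,B),F).
The smallest clade enclosing both is the whole tree (their MRCA is the root), so the answer is all 24 tips in alphabetical order.

A, B, C, D, E, F, G, H, I, J, K, L, M, N, O, P, Q, R, S, T, U, V, W, X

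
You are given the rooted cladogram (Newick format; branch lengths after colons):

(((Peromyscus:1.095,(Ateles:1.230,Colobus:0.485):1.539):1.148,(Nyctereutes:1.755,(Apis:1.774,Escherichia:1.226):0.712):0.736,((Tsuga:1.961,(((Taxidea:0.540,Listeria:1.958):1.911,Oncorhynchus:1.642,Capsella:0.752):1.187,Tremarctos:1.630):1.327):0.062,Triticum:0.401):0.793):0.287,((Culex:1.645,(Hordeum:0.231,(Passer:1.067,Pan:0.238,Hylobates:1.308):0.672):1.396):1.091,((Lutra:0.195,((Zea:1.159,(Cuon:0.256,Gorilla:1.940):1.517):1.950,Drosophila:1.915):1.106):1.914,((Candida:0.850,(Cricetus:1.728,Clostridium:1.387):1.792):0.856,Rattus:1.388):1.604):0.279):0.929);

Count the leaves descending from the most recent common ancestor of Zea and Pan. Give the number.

14

The MRCA of Zea and Pan is the node subtending ((Culex,(Hordeum,(Passer,Pan,Hylobates))),((Lutra,((Zea,(Cuon,Gorilla)),Drosophila)),((Candida,(Cricetus,Clostridium)),Rattus))).
That clade contains 14 terminal taxa: Candida, Clostridium, Cricetus, Culex, Cuon, Drosophila, Gorilla, Hordeum, Hylobates, Lutra, Pan, Passer, Rattus, Zea.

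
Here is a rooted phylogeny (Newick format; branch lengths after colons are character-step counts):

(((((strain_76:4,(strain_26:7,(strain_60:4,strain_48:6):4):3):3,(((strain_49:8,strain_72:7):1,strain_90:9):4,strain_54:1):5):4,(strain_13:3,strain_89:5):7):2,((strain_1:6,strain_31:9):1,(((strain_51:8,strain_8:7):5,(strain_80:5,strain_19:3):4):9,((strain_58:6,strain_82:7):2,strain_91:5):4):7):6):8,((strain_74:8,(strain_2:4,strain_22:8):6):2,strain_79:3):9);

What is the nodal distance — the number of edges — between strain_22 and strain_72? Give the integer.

11

The MRCA of strain_22 and strain_72 is the root of the tree.
From strain_22 up to that node: 4 branches. From strain_72 up to the same node: 7 branches. Total: 4 + 7 = 11.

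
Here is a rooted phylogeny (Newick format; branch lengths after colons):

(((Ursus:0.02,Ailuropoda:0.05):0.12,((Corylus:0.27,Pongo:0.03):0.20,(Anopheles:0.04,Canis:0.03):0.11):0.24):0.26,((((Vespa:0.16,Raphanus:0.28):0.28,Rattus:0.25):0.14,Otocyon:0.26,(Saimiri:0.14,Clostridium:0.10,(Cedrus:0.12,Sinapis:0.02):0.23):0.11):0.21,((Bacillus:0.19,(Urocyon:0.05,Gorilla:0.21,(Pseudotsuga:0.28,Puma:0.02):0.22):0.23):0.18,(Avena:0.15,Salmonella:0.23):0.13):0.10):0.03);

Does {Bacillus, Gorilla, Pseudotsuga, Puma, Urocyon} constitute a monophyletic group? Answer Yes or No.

Yes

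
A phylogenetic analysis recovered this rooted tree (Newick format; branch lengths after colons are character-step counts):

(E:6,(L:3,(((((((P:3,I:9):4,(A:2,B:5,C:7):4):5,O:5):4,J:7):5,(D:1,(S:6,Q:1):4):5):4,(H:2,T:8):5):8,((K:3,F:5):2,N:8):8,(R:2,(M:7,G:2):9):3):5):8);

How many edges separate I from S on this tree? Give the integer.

8

The MRCA of I and S is the node subtending (((((P,I),(A,B,C)),O),J),(D,(S,Q))).
From I up to that node: 5 branches. From S up to the same node: 3 branches. Total: 5 + 3 = 8.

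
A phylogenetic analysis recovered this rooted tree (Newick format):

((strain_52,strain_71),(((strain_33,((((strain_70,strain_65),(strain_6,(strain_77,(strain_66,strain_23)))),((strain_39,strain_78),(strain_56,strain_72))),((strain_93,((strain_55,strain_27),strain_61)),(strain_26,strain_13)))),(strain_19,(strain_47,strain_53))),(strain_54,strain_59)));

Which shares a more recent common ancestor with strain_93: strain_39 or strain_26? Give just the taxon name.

strain_26

The MRCA of strain_93 and strain_26 subtends ((strain_93,((strain_55,strain_27),strain_61)),(strain_26,strain_13)) (6 taxa).
The MRCA of strain_93 and strain_39 subtends ((((strain_70,strain_65),(strain_6,(strain_77,(strain_66,strain_23)))),((strain_39,strain_78),(strain_56,strain_72))),((strain_93,((strain_55,strain_27),strain_61)),(strain_26,strain_13))) (16 taxa).
The first is nested inside the second, so strain_93 shares a more recent common ancestor with strain_26.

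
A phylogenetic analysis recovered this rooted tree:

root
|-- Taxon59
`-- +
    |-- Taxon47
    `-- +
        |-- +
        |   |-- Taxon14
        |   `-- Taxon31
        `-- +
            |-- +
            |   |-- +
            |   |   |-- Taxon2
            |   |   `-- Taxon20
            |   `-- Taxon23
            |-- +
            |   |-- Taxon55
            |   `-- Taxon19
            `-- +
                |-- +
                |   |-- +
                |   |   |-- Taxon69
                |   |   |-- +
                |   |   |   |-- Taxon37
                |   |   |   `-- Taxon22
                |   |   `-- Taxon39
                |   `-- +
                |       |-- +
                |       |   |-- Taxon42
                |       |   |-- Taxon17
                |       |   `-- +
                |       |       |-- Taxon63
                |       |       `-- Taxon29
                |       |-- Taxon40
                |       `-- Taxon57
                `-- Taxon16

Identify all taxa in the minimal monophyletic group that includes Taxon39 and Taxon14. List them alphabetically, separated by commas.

Tracing Taxon39: it sits inside (Taxon69,(Taxon37,Taxon22),Taxon39).
Tracing Taxon14: it sits inside (Taxon14,Taxon31).
The smallest clade enclosing both is ((Taxon14,Taxon31),(((Taxon2,Taxon20),Taxon23),(Taxon55,Taxon19),(((Taxon69,(Taxon37,Taxon22),Taxon39),((Taxon42,Taxon17,(Taxon63,Taxon29)),Taxon40,Taxon57)),Taxon16))); the answer is its 18 terminal taxa in alphabetical order.

Taxon14, Taxon16, Taxon17, Taxon19, Taxon2, Taxon20, Taxon22, Taxon23, Taxon29, Taxon31, Taxon37, Taxon39, Taxon40, Taxon42, Taxon55, Taxon57, Taxon63, Taxon69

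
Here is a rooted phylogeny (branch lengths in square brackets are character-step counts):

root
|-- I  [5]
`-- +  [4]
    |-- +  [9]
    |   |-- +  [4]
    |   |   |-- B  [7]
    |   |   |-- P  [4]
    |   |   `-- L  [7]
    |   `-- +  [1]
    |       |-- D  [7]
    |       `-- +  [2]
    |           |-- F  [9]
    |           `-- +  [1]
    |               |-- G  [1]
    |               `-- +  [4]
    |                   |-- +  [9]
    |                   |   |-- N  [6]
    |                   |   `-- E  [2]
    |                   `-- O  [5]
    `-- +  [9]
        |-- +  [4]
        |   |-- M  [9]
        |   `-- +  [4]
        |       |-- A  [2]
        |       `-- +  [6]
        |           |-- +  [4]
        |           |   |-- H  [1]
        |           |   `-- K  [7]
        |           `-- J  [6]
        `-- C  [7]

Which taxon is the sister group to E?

E attaches to the tree at the node subtending (N,E).
The other lineage descending from that same node — the sister group — is the single tip N.

N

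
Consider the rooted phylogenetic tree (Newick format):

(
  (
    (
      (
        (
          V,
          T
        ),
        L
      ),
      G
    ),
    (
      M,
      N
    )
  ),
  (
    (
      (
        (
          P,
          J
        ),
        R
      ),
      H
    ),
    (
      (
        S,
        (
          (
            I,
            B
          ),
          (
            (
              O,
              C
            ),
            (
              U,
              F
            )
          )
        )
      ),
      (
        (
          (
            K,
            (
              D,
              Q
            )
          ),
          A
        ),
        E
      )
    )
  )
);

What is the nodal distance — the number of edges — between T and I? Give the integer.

11

The MRCA of T and I is the root of the tree.
From T up to that node: 5 branches. From I up to the same node: 6 branches. Total: 5 + 6 = 11.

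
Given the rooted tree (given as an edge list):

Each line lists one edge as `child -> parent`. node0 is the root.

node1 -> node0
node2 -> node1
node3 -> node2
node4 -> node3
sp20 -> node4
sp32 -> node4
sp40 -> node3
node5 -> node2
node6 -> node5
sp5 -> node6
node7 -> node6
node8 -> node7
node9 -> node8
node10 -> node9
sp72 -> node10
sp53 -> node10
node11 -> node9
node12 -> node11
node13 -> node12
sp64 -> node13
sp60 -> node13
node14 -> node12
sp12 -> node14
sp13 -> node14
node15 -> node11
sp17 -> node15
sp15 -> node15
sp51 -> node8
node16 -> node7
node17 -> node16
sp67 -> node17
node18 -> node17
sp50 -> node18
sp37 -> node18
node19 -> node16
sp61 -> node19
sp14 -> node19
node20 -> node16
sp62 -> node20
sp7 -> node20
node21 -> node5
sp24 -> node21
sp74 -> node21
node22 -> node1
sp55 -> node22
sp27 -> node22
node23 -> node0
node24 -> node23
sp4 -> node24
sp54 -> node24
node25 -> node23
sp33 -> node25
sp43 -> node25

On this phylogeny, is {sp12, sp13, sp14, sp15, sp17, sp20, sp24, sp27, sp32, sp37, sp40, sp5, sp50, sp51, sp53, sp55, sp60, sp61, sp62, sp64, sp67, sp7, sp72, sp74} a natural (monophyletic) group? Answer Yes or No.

The most recent common ancestor of these taxa subtends ((((sp20,sp32),sp40),((sp5,((((sp72,sp53),(((sp64,sp60),(sp12,sp13)),(sp17,sp15))),sp51),((sp67,(sp50,sp37)),(sp61,sp14),(sp62,sp7)))),(sp24,sp74))),(sp55,sp27)).
That clade has exactly 24 tips — every listed taxon and nothing else — so the group is monophyletic.

Yes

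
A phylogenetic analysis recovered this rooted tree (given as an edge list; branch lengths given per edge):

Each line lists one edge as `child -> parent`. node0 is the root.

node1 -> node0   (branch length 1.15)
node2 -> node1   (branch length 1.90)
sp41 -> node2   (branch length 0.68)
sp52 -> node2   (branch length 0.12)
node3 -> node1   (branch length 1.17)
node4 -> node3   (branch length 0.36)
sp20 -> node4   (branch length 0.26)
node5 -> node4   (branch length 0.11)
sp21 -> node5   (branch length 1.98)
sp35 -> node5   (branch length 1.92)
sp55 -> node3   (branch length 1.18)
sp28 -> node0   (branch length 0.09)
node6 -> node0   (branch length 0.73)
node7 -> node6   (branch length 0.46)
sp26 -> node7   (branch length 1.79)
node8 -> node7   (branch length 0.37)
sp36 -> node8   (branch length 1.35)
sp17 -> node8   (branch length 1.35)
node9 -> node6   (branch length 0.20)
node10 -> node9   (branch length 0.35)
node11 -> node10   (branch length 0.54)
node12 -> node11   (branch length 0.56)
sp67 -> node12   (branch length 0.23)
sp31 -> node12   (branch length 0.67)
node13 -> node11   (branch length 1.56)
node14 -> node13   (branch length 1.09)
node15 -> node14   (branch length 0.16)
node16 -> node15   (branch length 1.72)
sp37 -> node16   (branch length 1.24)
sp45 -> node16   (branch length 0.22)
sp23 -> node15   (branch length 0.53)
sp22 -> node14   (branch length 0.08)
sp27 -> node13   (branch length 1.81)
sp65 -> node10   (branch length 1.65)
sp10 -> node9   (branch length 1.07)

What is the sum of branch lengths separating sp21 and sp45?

The path runs sp21 → … → MRCA → … → sp45; the MRCA is the root of the tree.
Branch lengths along that path: 1.98 + 0.11 + 0.36 + 1.17 + 1.15 + 0.73 + 0.20 + 0.35 + 0.54 + 1.56 + 1.09 + 0.16 + 1.72 + 0.22 = 11.34.

11.34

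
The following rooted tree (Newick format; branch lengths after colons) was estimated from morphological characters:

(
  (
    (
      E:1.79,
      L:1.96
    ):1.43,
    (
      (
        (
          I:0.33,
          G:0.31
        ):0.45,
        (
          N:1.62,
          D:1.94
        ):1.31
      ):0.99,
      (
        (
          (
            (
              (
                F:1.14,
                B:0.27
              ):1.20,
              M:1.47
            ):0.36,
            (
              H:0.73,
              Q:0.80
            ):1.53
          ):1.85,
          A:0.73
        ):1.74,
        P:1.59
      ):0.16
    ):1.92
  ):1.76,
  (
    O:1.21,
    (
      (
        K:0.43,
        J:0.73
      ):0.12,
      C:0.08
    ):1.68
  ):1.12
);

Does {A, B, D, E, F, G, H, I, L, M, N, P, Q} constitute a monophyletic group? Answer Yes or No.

The most recent common ancestor of these taxa subtends ((E,L),(((I,G),(N,D)),(((((F,B),M),(H,Q)),A),P))).
That clade has exactly 13 tips — every listed taxon and nothing else — so the group is monophyletic.

Yes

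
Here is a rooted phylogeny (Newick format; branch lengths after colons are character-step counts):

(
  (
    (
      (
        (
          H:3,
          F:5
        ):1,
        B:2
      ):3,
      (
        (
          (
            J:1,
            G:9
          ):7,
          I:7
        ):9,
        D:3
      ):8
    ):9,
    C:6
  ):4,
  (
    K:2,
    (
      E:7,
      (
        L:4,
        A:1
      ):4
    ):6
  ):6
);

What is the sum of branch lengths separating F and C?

The path runs F → … → MRCA → … → C; the MRCA is the node subtending ((((H,F),B),(((J,G),I),D)),C).
Branch lengths along that path: 5 + 1 + 3 + 9 + 6 = 24.

24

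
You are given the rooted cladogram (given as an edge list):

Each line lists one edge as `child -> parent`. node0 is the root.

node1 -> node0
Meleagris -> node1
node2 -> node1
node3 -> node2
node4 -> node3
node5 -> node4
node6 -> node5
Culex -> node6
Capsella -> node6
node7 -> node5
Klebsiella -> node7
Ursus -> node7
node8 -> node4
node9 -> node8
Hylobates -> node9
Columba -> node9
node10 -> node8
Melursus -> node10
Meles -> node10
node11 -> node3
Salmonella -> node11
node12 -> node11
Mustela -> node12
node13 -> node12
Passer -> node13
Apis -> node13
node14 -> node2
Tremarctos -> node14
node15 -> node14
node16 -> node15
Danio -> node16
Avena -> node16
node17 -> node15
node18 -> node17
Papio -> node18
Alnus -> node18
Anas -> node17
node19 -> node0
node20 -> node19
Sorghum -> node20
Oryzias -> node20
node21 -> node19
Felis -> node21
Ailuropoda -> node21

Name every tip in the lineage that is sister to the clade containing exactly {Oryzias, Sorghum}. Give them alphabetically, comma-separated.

Ailuropoda, Felis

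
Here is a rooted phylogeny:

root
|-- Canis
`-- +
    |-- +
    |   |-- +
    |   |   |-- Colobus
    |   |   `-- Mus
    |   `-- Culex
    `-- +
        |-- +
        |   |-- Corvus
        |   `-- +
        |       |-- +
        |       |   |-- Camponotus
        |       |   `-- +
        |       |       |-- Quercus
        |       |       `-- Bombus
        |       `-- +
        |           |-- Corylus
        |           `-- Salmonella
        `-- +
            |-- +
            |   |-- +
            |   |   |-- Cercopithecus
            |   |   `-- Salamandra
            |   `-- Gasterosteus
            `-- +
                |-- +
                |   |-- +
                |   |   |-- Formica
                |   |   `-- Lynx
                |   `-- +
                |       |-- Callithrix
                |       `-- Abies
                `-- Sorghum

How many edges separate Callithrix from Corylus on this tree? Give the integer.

9

The MRCA of Callithrix and Corylus is the node subtending ((Corvus,((Camponotus,(Quercus,Bombus)),(Corylus,Salmonella))),(((Cercopithecus,Salamandra),Gasterosteus),(((Formica,Lynx),(Callithrix,Abies)),Sorghum))).
From Callithrix up to that node: 5 branches. From Corylus up to the same node: 4 branches. Total: 5 + 4 = 9.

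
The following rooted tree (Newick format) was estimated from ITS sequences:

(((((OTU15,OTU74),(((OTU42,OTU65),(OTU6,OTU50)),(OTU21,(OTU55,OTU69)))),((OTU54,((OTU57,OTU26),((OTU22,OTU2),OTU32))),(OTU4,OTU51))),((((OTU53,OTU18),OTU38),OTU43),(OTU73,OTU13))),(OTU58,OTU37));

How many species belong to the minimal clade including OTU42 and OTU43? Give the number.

23

The MRCA of OTU42 and OTU43 is the node subtending ((((OTU15,OTU74),(((OTU42,OTU65),(OTU6,OTU50)),(OTU21,(OTU55,OTU69)))),((OTU54,((OTU57,OTU26),((OTU22,OTU2),OTU32))),(OTU4,OTU51))),((((OTU53,OTU18),OTU38),OTU43),(OTU73,OTU13))).
That clade contains 23 terminal taxa: OTU13, OTU15, OTU18, OTU2, OTU21, OTU22, OTU26, OTU32, OTU38, OTU4, OTU42, OTU43, OTU50, OTU51, OTU53, OTU54, OTU55, OTU57, OTU6, OTU65, OTU69, OTU73, OTU74.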